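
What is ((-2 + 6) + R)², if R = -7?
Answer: 9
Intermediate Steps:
((-2 + 6) + R)² = ((-2 + 6) - 7)² = (4 - 7)² = (-3)² = 9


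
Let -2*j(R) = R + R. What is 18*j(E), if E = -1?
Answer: 18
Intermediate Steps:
j(R) = -R (j(R) = -(R + R)/2 = -R)
18*j(E) = 18*(-1*(-1)) = 18*1 = 18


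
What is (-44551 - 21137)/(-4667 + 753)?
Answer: 32844/1957 ≈ 16.783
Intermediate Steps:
(-44551 - 21137)/(-4667 + 753) = -65688/(-3914) = -65688*(-1/3914) = 32844/1957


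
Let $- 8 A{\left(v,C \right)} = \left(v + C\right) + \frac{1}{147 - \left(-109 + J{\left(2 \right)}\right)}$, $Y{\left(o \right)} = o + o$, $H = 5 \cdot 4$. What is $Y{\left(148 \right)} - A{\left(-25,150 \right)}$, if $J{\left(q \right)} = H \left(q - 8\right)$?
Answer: $\frac{937369}{3008} \approx 311.63$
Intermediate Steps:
$H = 20$
$Y{\left(o \right)} = 2 o$
$J{\left(q \right)} = -160 + 20 q$ ($J{\left(q \right)} = 20 \left(q - 8\right) = 20 \left(-8 + q\right) = -160 + 20 q$)
$A{\left(v,C \right)} = - \frac{1}{3008} - \frac{C}{8} - \frac{v}{8}$ ($A{\left(v,C \right)} = - \frac{\left(v + C\right) + \frac{1}{147 + \left(109 - \left(-160 + 20 \cdot 2\right)\right)}}{8} = - \frac{\left(C + v\right) + \frac{1}{147 + \left(109 - \left(-160 + 40\right)\right)}}{8} = - \frac{\left(C + v\right) + \frac{1}{147 + \left(109 - -120\right)}}{8} = - \frac{\left(C + v\right) + \frac{1}{147 + \left(109 + 120\right)}}{8} = - \frac{\left(C + v\right) + \frac{1}{147 + 229}}{8} = - \frac{\left(C + v\right) + \frac{1}{376}}{8} = - \frac{\frac{1}{376} + C + v}{8} = - \frac{1}{3008} - \frac{C}{8} - \frac{v}{8}$)
$Y{\left(148 \right)} - A{\left(-25,150 \right)} = 2 \cdot 148 - \left(- \frac{1}{3008} - \frac{75}{4} - - \frac{25}{8}\right) = 296 - \left(- \frac{1}{3008} - \frac{75}{4} + \frac{25}{8}\right) = 296 - - \frac{47001}{3008} = 296 + \frac{47001}{3008} = \frac{937369}{3008}$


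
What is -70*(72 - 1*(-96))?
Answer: -11760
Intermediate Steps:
-70*(72 - 1*(-96)) = -70*(72 + 96) = -70*168 = -11760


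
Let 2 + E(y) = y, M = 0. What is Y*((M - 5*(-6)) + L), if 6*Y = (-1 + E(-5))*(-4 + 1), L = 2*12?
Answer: 216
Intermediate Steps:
E(y) = -2 + y
L = 24
Y = 4 (Y = ((-1 + (-2 - 5))*(-4 + 1))/6 = ((-1 - 7)*(-3))/6 = (-8*(-3))/6 = (⅙)*24 = 4)
Y*((M - 5*(-6)) + L) = 4*((0 - 5*(-6)) + 24) = 4*((0 + 30) + 24) = 4*(30 + 24) = 4*54 = 216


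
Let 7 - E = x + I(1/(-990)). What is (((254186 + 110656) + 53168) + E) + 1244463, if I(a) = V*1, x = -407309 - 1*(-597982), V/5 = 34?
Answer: 1471637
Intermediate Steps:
V = 170 (V = 5*34 = 170)
x = 190673 (x = -407309 + 597982 = 190673)
I(a) = 170 (I(a) = 170*1 = 170)
E = -190836 (E = 7 - (190673 + 170) = 7 - 1*190843 = 7 - 190843 = -190836)
(((254186 + 110656) + 53168) + E) + 1244463 = (((254186 + 110656) + 53168) - 190836) + 1244463 = ((364842 + 53168) - 190836) + 1244463 = (418010 - 190836) + 1244463 = 227174 + 1244463 = 1471637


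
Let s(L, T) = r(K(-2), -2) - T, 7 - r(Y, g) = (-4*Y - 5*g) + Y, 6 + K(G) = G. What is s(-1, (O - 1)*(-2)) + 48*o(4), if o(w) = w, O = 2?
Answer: 167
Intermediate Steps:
K(G) = -6 + G
r(Y, g) = 7 + 3*Y + 5*g (r(Y, g) = 7 - ((-4*Y - 5*g) + Y) = 7 - ((-5*g - 4*Y) + Y) = 7 - (-5*g - 3*Y) = 7 + (3*Y + 5*g) = 7 + 3*Y + 5*g)
s(L, T) = -27 - T (s(L, T) = (7 + 3*(-6 - 2) + 5*(-2)) - T = (7 + 3*(-8) - 10) - T = (7 - 24 - 10) - T = -27 - T)
s(-1, (O - 1)*(-2)) + 48*o(4) = (-27 - (2 - 1)*(-2)) + 48*4 = (-27 - (-2)) + 192 = (-27 - 1*(-2)) + 192 = (-27 + 2) + 192 = -25 + 192 = 167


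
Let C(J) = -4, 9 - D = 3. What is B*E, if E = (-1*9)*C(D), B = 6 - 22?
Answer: -576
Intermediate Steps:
D = 6 (D = 9 - 1*3 = 9 - 3 = 6)
B = -16
E = 36 (E = -1*9*(-4) = -9*(-4) = 36)
B*E = -16*36 = -576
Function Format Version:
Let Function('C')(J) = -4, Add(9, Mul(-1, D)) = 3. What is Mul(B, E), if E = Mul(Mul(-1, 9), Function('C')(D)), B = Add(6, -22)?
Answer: -576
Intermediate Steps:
D = 6 (D = Add(9, Mul(-1, 3)) = Add(9, -3) = 6)
B = -16
E = 36 (E = Mul(Mul(-1, 9), -4) = Mul(-9, -4) = 36)
Mul(B, E) = Mul(-16, 36) = -576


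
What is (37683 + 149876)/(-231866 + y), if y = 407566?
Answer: 187559/175700 ≈ 1.0675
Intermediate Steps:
(37683 + 149876)/(-231866 + y) = (37683 + 149876)/(-231866 + 407566) = 187559/175700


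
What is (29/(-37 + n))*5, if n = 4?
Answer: -145/33 ≈ -4.3939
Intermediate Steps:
(29/(-37 + n))*5 = (29/(-37 + 4))*5 = (29/(-33))*5 = -1/33*29*5 = -29/33*5 = -145/33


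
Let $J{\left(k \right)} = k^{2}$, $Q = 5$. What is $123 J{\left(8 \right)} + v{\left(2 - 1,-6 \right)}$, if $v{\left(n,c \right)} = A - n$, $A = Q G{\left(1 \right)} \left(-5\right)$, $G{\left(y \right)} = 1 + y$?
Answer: $7821$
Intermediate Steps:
$A = -50$ ($A = 5 \left(1 + 1\right) \left(-5\right) = 5 \cdot 2 \left(-5\right) = 10 \left(-5\right) = -50$)
$v{\left(n,c \right)} = -50 - n$
$123 J{\left(8 \right)} + v{\left(2 - 1,-6 \right)} = 123 \cdot 8^{2} - \left(52 - 1\right) = 123 \cdot 64 - 51 = 7872 - 51 = 7821$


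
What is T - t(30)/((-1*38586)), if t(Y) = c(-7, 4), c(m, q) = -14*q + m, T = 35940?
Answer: 462260259/12862 ≈ 35940.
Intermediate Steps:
c(m, q) = m - 14*q
t(Y) = -63 (t(Y) = -7 - 14*4 = -7 - 56 = -63)
T - t(30)/((-1*38586)) = 35940 - (-63)/((-1*38586)) = 35940 - (-63)/(-38586) = 35940 - (-63)*(-1)/38586 = 35940 - 1*21/12862 = 35940 - 21/12862 = 462260259/12862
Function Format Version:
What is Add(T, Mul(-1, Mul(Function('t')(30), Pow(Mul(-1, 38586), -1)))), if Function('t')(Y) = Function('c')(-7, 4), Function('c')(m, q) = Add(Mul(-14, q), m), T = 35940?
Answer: Rational(462260259, 12862) ≈ 35940.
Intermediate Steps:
Function('c')(m, q) = Add(m, Mul(-14, q))
Function('t')(Y) = -63 (Function('t')(Y) = Add(-7, Mul(-14, 4)) = Add(-7, -56) = -63)
Add(T, Mul(-1, Mul(Function('t')(30), Pow(Mul(-1, 38586), -1)))) = Add(35940, Mul(-1, Mul(-63, Pow(Mul(-1, 38586), -1)))) = Add(35940, Mul(-1, Mul(-63, Pow(-38586, -1)))) = Add(35940, Mul(-1, Mul(-63, Rational(-1, 38586)))) = Add(35940, Mul(-1, Rational(21, 12862))) = Add(35940, Rational(-21, 12862)) = Rational(462260259, 12862)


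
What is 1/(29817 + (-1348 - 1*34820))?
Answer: -1/6351 ≈ -0.00015746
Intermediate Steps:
1/(29817 + (-1348 - 1*34820)) = 1/(29817 + (-1348 - 34820)) = 1/(29817 - 36168) = 1/(-6351) = -1/6351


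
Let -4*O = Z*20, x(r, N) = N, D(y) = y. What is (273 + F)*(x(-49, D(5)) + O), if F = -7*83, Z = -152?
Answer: -235620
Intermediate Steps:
F = -581
O = 760 (O = -(-38)*20 = -¼*(-3040) = 760)
(273 + F)*(x(-49, D(5)) + O) = (273 - 581)*(5 + 760) = -308*765 = -235620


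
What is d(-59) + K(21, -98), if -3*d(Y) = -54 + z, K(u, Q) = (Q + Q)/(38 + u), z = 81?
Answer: -727/59 ≈ -12.322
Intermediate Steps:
K(u, Q) = 2*Q/(38 + u) (K(u, Q) = (2*Q)/(38 + u) = 2*Q/(38 + u))
d(Y) = -9 (d(Y) = -(-54 + 81)/3 = -1/3*27 = -9)
d(-59) + K(21, -98) = -9 + 2*(-98)/(38 + 21) = -9 + 2*(-98)/59 = -9 + 2*(-98)*(1/59) = -9 - 196/59 = -727/59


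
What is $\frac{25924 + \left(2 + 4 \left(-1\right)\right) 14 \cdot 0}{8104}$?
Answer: $\frac{6481}{2026} \approx 3.1989$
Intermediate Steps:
$\frac{25924 + \left(2 + 4 \left(-1\right)\right) 14 \cdot 0}{8104} = \left(25924 + \left(2 - 4\right) 14 \cdot 0\right) \frac{1}{8104} = \left(25924 + \left(-2\right) 14 \cdot 0\right) \frac{1}{8104} = \left(25924 - 0\right) \frac{1}{8104} = \left(25924 + 0\right) \frac{1}{8104} = 25924 \cdot \frac{1}{8104} = \frac{6481}{2026}$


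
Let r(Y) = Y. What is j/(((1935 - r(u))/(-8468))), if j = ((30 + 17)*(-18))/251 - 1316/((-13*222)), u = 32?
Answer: 8938990160/689253279 ≈ 12.969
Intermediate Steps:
j = -1055620/362193 (j = (47*(-18))*(1/251) - 1316/(-2886) = -846*1/251 - 1316*(-1/2886) = -846/251 + 658/1443 = -1055620/362193 ≈ -2.9145)
j/(((1935 - r(u))/(-8468))) = -1055620*(-8468/(1935 - 1*32))/362193 = -1055620*(-8468/(1935 - 32))/362193 = -1055620/(362193*(1903*(-1/8468))) = -1055620/(362193*(-1903/8468)) = -1055620/362193*(-8468/1903) = 8938990160/689253279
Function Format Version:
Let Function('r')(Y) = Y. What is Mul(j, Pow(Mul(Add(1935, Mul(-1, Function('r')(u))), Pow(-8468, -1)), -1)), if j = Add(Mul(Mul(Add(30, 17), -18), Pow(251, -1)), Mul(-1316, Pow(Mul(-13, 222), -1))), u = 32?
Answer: Rational(8938990160, 689253279) ≈ 12.969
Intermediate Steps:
j = Rational(-1055620, 362193) (j = Add(Mul(Mul(47, -18), Rational(1, 251)), Mul(-1316, Pow(-2886, -1))) = Add(Mul(-846, Rational(1, 251)), Mul(-1316, Rational(-1, 2886))) = Add(Rational(-846, 251), Rational(658, 1443)) = Rational(-1055620, 362193) ≈ -2.9145)
Mul(j, Pow(Mul(Add(1935, Mul(-1, Function('r')(u))), Pow(-8468, -1)), -1)) = Mul(Rational(-1055620, 362193), Pow(Mul(Add(1935, Mul(-1, 32)), Pow(-8468, -1)), -1)) = Mul(Rational(-1055620, 362193), Pow(Mul(Add(1935, -32), Rational(-1, 8468)), -1)) = Mul(Rational(-1055620, 362193), Pow(Mul(1903, Rational(-1, 8468)), -1)) = Mul(Rational(-1055620, 362193), Pow(Rational(-1903, 8468), -1)) = Mul(Rational(-1055620, 362193), Rational(-8468, 1903)) = Rational(8938990160, 689253279)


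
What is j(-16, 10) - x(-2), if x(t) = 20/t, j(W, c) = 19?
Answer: 29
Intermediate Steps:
j(-16, 10) - x(-2) = 19 - 20/(-2) = 19 - 20*(-1)/2 = 19 - 1*(-10) = 19 + 10 = 29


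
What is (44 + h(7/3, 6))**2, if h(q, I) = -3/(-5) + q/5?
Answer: 456976/225 ≈ 2031.0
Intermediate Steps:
h(q, I) = 3/5 + q/5 (h(q, I) = -3*(-1/5) + q*(1/5) = 3/5 + q/5)
(44 + h(7/3, 6))**2 = (44 + (3/5 + (7/3)/5))**2 = (44 + (3/5 + (7*(1/3))/5))**2 = (44 + (3/5 + (1/5)*(7/3)))**2 = (44 + (3/5 + 7/15))**2 = (44 + 16/15)**2 = (676/15)**2 = 456976/225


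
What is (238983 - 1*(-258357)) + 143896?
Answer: 641236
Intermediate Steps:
(238983 - 1*(-258357)) + 143896 = (238983 + 258357) + 143896 = 497340 + 143896 = 641236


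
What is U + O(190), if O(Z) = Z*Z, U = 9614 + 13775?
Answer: 59489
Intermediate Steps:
U = 23389
O(Z) = Z²
U + O(190) = 23389 + 190² = 23389 + 36100 = 59489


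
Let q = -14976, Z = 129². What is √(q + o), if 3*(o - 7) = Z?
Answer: I*√9422 ≈ 97.067*I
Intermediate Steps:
Z = 16641
o = 5554 (o = 7 + (⅓)*16641 = 7 + 5547 = 5554)
√(q + o) = √(-14976 + 5554) = √(-9422) = I*√9422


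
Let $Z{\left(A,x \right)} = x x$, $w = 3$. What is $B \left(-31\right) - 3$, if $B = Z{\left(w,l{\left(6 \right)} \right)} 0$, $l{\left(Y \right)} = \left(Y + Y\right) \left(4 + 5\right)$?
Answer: $-3$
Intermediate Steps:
$l{\left(Y \right)} = 18 Y$ ($l{\left(Y \right)} = 2 Y 9 = 18 Y$)
$Z{\left(A,x \right)} = x^{2}$
$B = 0$ ($B = \left(18 \cdot 6\right)^{2} \cdot 0 = 108^{2} \cdot 0 = 11664 \cdot 0 = 0$)
$B \left(-31\right) - 3 = 0 \left(-31\right) - 3 = 0 - 3 = -3$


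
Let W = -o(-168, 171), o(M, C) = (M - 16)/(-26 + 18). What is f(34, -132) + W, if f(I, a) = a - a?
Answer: -23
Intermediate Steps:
f(I, a) = 0
o(M, C) = 2 - M/8 (o(M, C) = (-16 + M)/(-8) = (-16 + M)*(-⅛) = 2 - M/8)
W = -23 (W = -(2 - ⅛*(-168)) = -(2 + 21) = -1*23 = -23)
f(34, -132) + W = 0 - 23 = -23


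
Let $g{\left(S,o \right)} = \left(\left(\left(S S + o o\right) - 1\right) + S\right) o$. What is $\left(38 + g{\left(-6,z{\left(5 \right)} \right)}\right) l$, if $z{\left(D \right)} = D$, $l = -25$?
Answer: $-7700$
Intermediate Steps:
$g{\left(S,o \right)} = o \left(-1 + S + S^{2} + o^{2}\right)$ ($g{\left(S,o \right)} = \left(\left(\left(S^{2} + o^{2}\right) - 1\right) + S\right) o = \left(\left(-1 + S^{2} + o^{2}\right) + S\right) o = \left(-1 + S + S^{2} + o^{2}\right) o = o \left(-1 + S + S^{2} + o^{2}\right)$)
$\left(38 + g{\left(-6,z{\left(5 \right)} \right)}\right) l = \left(38 + 5 \left(-1 - 6 + \left(-6\right)^{2} + 5^{2}\right)\right) \left(-25\right) = \left(38 + 5 \left(-1 - 6 + 36 + 25\right)\right) \left(-25\right) = \left(38 + 5 \cdot 54\right) \left(-25\right) = \left(38 + 270\right) \left(-25\right) = 308 \left(-25\right) = -7700$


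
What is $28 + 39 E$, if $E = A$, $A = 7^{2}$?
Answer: $1939$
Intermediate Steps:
$A = 49$
$E = 49$
$28 + 39 E = 28 + 39 \cdot 49 = 28 + 1911 = 1939$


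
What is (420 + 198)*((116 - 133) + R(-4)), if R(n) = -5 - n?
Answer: -11124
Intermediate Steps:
(420 + 198)*((116 - 133) + R(-4)) = (420 + 198)*((116 - 133) + (-5 - 1*(-4))) = 618*(-17 + (-5 + 4)) = 618*(-17 - 1) = 618*(-18) = -11124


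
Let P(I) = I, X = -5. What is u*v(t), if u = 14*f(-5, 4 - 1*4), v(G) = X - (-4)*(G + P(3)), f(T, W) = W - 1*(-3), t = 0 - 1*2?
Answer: -42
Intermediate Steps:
t = -2 (t = 0 - 2 = -2)
f(T, W) = 3 + W (f(T, W) = W + 3 = 3 + W)
v(G) = 7 + 4*G (v(G) = -5 - (-4)*(G + 3) = -5 - (-4)*(3 + G) = -5 - (-12 - 4*G) = -5 + (12 + 4*G) = 7 + 4*G)
u = 42 (u = 14*(3 + (4 - 1*4)) = 14*(3 + (4 - 4)) = 14*(3 + 0) = 14*3 = 42)
u*v(t) = 42*(7 + 4*(-2)) = 42*(7 - 8) = 42*(-1) = -42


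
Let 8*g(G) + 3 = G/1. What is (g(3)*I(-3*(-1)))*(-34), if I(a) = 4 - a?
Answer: 0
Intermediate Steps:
g(G) = -3/8 + G/8 (g(G) = -3/8 + (G/1)/8 = -3/8 + (G*1)/8 = -3/8 + G/8)
(g(3)*I(-3*(-1)))*(-34) = ((-3/8 + (⅛)*3)*(4 - (-3)*(-1)))*(-34) = ((-3/8 + 3/8)*(4 - 1*3))*(-34) = (0*(4 - 3))*(-34) = (0*1)*(-34) = 0*(-34) = 0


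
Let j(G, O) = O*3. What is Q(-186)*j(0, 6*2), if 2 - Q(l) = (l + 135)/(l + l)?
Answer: 2079/31 ≈ 67.064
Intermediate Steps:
Q(l) = 2 - (135 + l)/(2*l) (Q(l) = 2 - (l + 135)/(l + l) = 2 - (135 + l)/(2*l))
j(G, O) = 3*O
Q(-186)*j(0, 6*2) = ((3/2)*(-45 - 186)/(-186))*(3*(6*2)) = ((3/2)*(-1/186)*(-231))*(3*12) = (231/124)*36 = 2079/31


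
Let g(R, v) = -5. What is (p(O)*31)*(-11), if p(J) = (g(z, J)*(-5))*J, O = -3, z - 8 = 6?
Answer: 25575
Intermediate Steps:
z = 14 (z = 8 + 6 = 14)
p(J) = 25*J (p(J) = (-5*(-5))*J = 25*J)
(p(O)*31)*(-11) = ((25*(-3))*31)*(-11) = -75*31*(-11) = -2325*(-11) = 25575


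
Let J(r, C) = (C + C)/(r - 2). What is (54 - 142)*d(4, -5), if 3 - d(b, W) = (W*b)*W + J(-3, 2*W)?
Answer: 8888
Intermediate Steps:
J(r, C) = 2*C/(-2 + r) (J(r, C) = (2*C)/(-2 + r) = 2*C/(-2 + r))
d(b, W) = 3 + 4*W/5 - b*W² (d(b, W) = 3 - ((W*b)*W + 2*(2*W)/(-2 - 3)) = 3 - (b*W² + 2*(2*W)/(-5)) = 3 - (b*W² + 2*(2*W)*(-⅕)) = 3 - (b*W² - 4*W/5) = 3 - (-4*W/5 + b*W²) = 3 + (4*W/5 - b*W²) = 3 + 4*W/5 - b*W²)
(54 - 142)*d(4, -5) = (54 - 142)*(3 + (⅘)*(-5) - 1*4*(-5)²) = -88*(3 - 4 - 1*4*25) = -88*(3 - 4 - 100) = -88*(-101) = 8888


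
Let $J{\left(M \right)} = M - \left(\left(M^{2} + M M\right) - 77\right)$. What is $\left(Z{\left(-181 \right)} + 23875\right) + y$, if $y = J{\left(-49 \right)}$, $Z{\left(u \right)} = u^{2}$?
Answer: $51862$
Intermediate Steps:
$J{\left(M \right)} = 77 + M - 2 M^{2}$ ($J{\left(M \right)} = M - \left(\left(M^{2} + M^{2}\right) - 77\right) = M - \left(2 M^{2} - 77\right) = M - \left(-77 + 2 M^{2}\right) = 77 + M - 2 M^{2}$)
$y = -4774$ ($y = 77 - 49 - 2 \left(-49\right)^{2} = 77 - 49 - 4802 = -4774$)
$\left(Z{\left(-181 \right)} + 23875\right) + y = \left(\left(-181\right)^{2} + 23875\right) - 4774 = \left(32761 + 23875\right) - 4774 = 56636 - 4774 = 51862$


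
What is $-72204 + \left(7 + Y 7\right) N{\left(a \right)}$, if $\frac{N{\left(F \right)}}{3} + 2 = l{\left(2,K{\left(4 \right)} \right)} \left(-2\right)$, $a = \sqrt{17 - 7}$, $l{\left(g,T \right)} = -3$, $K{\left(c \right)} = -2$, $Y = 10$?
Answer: $-71280$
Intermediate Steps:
$a = \sqrt{10} \approx 3.1623$
$N{\left(F \right)} = 12$ ($N{\left(F \right)} = -6 + 3 \left(\left(-3\right) \left(-2\right)\right) = -6 + 3 \cdot 6 = -6 + 18 = 12$)
$-72204 + \left(7 + Y 7\right) N{\left(a \right)} = -72204 + \left(7 + 10 \cdot 7\right) 12 = -72204 + \left(7 + 70\right) 12 = -72204 + 77 \cdot 12 = -72204 + 924 = -71280$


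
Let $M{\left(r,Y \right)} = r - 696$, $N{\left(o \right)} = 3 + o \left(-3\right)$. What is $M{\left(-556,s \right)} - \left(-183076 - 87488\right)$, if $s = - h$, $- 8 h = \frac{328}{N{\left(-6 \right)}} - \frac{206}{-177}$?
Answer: $269312$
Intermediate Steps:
$N{\left(o \right)} = 3 - 3 o$
$h = - \frac{10397}{4956}$ ($h = - \frac{\frac{328}{3 - -18} - \frac{206}{-177}}{8} = - \frac{\frac{328}{3 + 18} - - \frac{206}{177}}{8} = - \frac{\frac{328}{21} + \frac{206}{177}}{8} = \left(- \frac{1}{8}\right) \frac{20794}{1239} = - \frac{10397}{4956} \approx -2.0979$)
$s = \frac{10397}{4956}$ ($s = \left(-1\right) \left(- \frac{10397}{4956}\right) = \frac{10397}{4956} \approx 2.0979$)
$M{\left(r,Y \right)} = -696 + r$
$M{\left(-556,s \right)} - \left(-183076 - 87488\right) = \left(-696 - 556\right) - \left(-183076 - 87488\right) = -1252 - \left(-183076 - 87488\right) = -1252 - -270564 = -1252 + 270564 = 269312$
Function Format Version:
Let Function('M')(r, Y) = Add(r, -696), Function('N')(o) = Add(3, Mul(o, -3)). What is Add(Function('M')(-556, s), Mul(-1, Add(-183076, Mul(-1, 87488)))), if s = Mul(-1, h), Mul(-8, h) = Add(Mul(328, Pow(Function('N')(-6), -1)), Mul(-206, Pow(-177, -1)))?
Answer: 269312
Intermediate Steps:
Function('N')(o) = Add(3, Mul(-3, o))
h = Rational(-10397, 4956) (h = Mul(Rational(-1, 8), Add(Mul(328, Pow(Add(3, Mul(-3, -6)), -1)), Mul(-206, Pow(-177, -1)))) = Mul(Rational(-1, 8), Add(Mul(328, Pow(Add(3, 18), -1)), Mul(-206, Rational(-1, 177)))) = Mul(Rational(-1, 8), Add(Mul(328, Pow(21, -1)), Rational(206, 177))) = Mul(Rational(-1, 8), Add(Mul(328, Rational(1, 21)), Rational(206, 177))) = Mul(Rational(-1, 8), Add(Rational(328, 21), Rational(206, 177))) = Mul(Rational(-1, 8), Rational(20794, 1239)) = Rational(-10397, 4956) ≈ -2.0979)
s = Rational(10397, 4956) (s = Mul(-1, Rational(-10397, 4956)) = Rational(10397, 4956) ≈ 2.0979)
Function('M')(r, Y) = Add(-696, r)
Add(Function('M')(-556, s), Mul(-1, Add(-183076, Mul(-1, 87488)))) = Add(Add(-696, -556), Mul(-1, Add(-183076, Mul(-1, 87488)))) = Add(-1252, Mul(-1, Add(-183076, -87488))) = Add(-1252, Mul(-1, -270564)) = Add(-1252, 270564) = 269312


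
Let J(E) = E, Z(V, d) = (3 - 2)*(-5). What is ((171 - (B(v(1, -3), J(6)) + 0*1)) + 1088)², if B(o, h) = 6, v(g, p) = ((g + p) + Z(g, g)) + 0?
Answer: 1570009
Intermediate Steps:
Z(V, d) = -5 (Z(V, d) = 1*(-5) = -5)
v(g, p) = -5 + g + p (v(g, p) = ((g + p) - 5) + 0 = (-5 + g + p) + 0 = -5 + g + p)
((171 - (B(v(1, -3), J(6)) + 0*1)) + 1088)² = ((171 - (6 + 0*1)) + 1088)² = ((171 - (6 + 0)) + 1088)² = ((171 - 1*6) + 1088)² = ((171 - 6) + 1088)² = (165 + 1088)² = 1253² = 1570009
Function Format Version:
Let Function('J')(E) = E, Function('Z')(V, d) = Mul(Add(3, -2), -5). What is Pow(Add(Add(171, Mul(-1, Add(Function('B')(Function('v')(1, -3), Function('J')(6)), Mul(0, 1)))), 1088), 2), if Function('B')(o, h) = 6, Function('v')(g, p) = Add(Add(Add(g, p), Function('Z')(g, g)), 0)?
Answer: 1570009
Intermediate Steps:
Function('Z')(V, d) = -5 (Function('Z')(V, d) = Mul(1, -5) = -5)
Function('v')(g, p) = Add(-5, g, p) (Function('v')(g, p) = Add(Add(Add(g, p), -5), 0) = Add(Add(-5, g, p), 0) = Add(-5, g, p))
Pow(Add(Add(171, Mul(-1, Add(Function('B')(Function('v')(1, -3), Function('J')(6)), Mul(0, 1)))), 1088), 2) = Pow(Add(Add(171, Mul(-1, Add(6, Mul(0, 1)))), 1088), 2) = Pow(Add(Add(171, Mul(-1, Add(6, 0))), 1088), 2) = Pow(Add(Add(171, Mul(-1, 6)), 1088), 2) = Pow(Add(Add(171, -6), 1088), 2) = Pow(Add(165, 1088), 2) = Pow(1253, 2) = 1570009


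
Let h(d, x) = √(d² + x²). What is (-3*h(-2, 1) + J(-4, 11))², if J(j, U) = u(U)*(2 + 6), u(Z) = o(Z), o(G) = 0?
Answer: 45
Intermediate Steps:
u(Z) = 0
J(j, U) = 0 (J(j, U) = 0*(2 + 6) = 0*8 = 0)
(-3*h(-2, 1) + J(-4, 11))² = (-3*√((-2)² + 1²) + 0)² = (-3*√(4 + 1) + 0)² = (-3*√5 + 0)² = (-3*√5)² = 45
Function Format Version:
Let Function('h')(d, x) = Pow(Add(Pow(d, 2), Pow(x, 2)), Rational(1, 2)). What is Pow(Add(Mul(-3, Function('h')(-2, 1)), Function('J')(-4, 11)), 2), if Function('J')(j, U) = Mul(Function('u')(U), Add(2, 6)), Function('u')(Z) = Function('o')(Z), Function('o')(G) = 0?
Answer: 45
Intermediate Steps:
Function('u')(Z) = 0
Function('J')(j, U) = 0 (Function('J')(j, U) = Mul(0, Add(2, 6)) = Mul(0, 8) = 0)
Pow(Add(Mul(-3, Function('h')(-2, 1)), Function('J')(-4, 11)), 2) = Pow(Add(Mul(-3, Pow(Add(Pow(-2, 2), Pow(1, 2)), Rational(1, 2))), 0), 2) = Pow(Add(Mul(-3, Pow(Add(4, 1), Rational(1, 2))), 0), 2) = Pow(Add(Mul(-3, Pow(5, Rational(1, 2))), 0), 2) = Pow(Mul(-3, Pow(5, Rational(1, 2))), 2) = 45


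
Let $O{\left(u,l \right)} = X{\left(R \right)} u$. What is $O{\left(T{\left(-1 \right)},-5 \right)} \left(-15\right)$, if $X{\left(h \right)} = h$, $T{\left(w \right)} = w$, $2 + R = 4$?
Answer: $30$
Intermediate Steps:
$R = 2$ ($R = -2 + 4 = 2$)
$O{\left(u,l \right)} = 2 u$
$O{\left(T{\left(-1 \right)},-5 \right)} \left(-15\right) = 2 \left(-1\right) \left(-15\right) = \left(-2\right) \left(-15\right) = 30$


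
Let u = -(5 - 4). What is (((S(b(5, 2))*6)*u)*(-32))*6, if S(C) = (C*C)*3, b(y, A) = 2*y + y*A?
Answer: 1382400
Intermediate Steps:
u = -1 (u = -1*1 = -1)
b(y, A) = 2*y + A*y
S(C) = 3*C**2 (S(C) = C**2*3 = 3*C**2)
(((S(b(5, 2))*6)*u)*(-32))*6 = ((((3*(5*(2 + 2))**2)*6)*(-1))*(-32))*6 = ((((3*(5*4)**2)*6)*(-1))*(-32))*6 = ((((3*20**2)*6)*(-1))*(-32))*6 = ((((3*400)*6)*(-1))*(-32))*6 = (((1200*6)*(-1))*(-32))*6 = ((7200*(-1))*(-32))*6 = -7200*(-32)*6 = 230400*6 = 1382400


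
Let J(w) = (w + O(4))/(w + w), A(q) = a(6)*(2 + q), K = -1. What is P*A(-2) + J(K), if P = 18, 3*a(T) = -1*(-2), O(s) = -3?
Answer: 2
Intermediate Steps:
a(T) = ⅔ (a(T) = (-1*(-2))/3 = (⅓)*2 = ⅔)
A(q) = 4/3 + 2*q/3 (A(q) = 2*(2 + q)/3 = 4/3 + 2*q/3)
J(w) = (-3 + w)/(2*w) (J(w) = (w - 3)/(w + w) = (-3 + w)/((2*w)) = (-3 + w)*(1/(2*w)) = (-3 + w)/(2*w))
P*A(-2) + J(K) = 18*(4/3 + (⅔)*(-2)) + (½)*(-3 - 1)/(-1) = 18*(4/3 - 4/3) + (½)*(-1)*(-4) = 18*0 + 2 = 0 + 2 = 2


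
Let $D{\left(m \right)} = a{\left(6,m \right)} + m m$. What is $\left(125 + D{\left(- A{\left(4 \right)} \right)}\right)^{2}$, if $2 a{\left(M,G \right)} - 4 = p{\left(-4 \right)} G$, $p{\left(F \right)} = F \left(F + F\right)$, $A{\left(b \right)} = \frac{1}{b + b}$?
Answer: $\frac{64016001}{4096} \approx 15629.0$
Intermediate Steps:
$A{\left(b \right)} = \frac{1}{2 b}$
$p{\left(F \right)} = 2 F^{2}$ ($p{\left(F \right)} = F 2 F = 2 F^{2}$)
$a{\left(M,G \right)} = 2 + 16 G$ ($a{\left(M,G \right)} = 2 + \frac{2 \left(-4\right)^{2} G}{2} = 2 + \frac{2 \cdot 16 G}{2} = 2 + \frac{32 G}{2} = 2 + 16 G$)
$D{\left(m \right)} = 2 + m^{2} + 16 m$ ($D{\left(m \right)} = \left(2 + 16 m\right) + m m = \left(2 + 16 m\right) + m^{2} = 2 + m^{2} + 16 m$)
$\left(125 + D{\left(- A{\left(4 \right)} \right)}\right)^{2} = \left(125 + \left(2 + \left(- \frac{1}{2 \cdot 4}\right)^{2} + 16 \left(- \frac{1}{2 \cdot 4}\right)\right)\right)^{2} = \left(125 + \left(2 + \left(\left(-1\right) \frac{1}{8}\right)^{2} + 16 \left(\left(-1\right) \frac{1}{8}\right)\right)\right)^{2} = \left(125 + \left(2 + \left(- \frac{1}{8}\right)^{2} + 16 \left(- \frac{1}{8}\right)\right)\right)^{2} = \left(125 + \left(2 + \frac{1}{64} - 2\right)\right)^{2} = \left(125 + \frac{1}{64}\right)^{2} = \left(\frac{8001}{64}\right)^{2} = \frac{64016001}{4096}$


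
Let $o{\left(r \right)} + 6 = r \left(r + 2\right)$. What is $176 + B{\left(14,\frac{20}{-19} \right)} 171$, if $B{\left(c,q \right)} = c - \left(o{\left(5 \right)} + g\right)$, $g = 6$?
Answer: $-3415$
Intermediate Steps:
$o{\left(r \right)} = -6 + r \left(2 + r\right)$ ($o{\left(r \right)} = -6 + r \left(r + 2\right) = -6 + r \left(2 + r\right)$)
$B{\left(c,q \right)} = -35 + c$ ($B{\left(c,q \right)} = c - \left(\left(-6 + 5^{2} + 2 \cdot 5\right) + 6\right) = c - \left(\left(-6 + 25 + 10\right) + 6\right) = c - \left(29 + 6\right) = c - 35 = -35 + c$)
$176 + B{\left(14,\frac{20}{-19} \right)} 171 = 176 + \left(-35 + 14\right) 171 = 176 - 3591 = -3415$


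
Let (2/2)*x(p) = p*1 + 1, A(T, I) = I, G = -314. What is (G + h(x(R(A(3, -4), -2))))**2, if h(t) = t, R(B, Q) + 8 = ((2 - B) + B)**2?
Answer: 100489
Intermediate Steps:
R(B, Q) = -4 (R(B, Q) = -8 + ((2 - B) + B)**2 = -8 + 2**2 = -8 + 4 = -4)
x(p) = 1 + p (x(p) = p*1 + 1 = p + 1 = 1 + p)
(G + h(x(R(A(3, -4), -2))))**2 = (-314 + (1 - 4))**2 = (-314 - 3)**2 = (-317)**2 = 100489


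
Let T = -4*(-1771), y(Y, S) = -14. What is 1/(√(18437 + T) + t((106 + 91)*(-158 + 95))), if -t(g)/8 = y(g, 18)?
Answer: -112/12977 + √25521/12977 ≈ 0.0036798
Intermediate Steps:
T = 7084
t(g) = 112 (t(g) = -8*(-14) = 112)
1/(√(18437 + T) + t((106 + 91)*(-158 + 95))) = 1/(√(18437 + 7084) + 112) = 1/(√25521 + 112) = 1/(112 + √25521)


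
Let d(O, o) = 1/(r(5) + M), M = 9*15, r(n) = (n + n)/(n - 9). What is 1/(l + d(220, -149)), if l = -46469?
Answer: -265/12314283 ≈ -2.1520e-5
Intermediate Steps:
r(n) = 2*n/(-9 + n) (r(n) = (2*n)/(-9 + n) = 2*n/(-9 + n))
M = 135
d(O, o) = 2/265 (d(O, o) = 1/(2*5/(-9 + 5) + 135) = 1/(2*5/(-4) + 135) = 1/(2*5*(-¼) + 135) = 1/(-5/2 + 135) = 1/(265/2) = 2/265)
1/(l + d(220, -149)) = 1/(-46469 + 2/265) = 1/(-12314283/265) = -265/12314283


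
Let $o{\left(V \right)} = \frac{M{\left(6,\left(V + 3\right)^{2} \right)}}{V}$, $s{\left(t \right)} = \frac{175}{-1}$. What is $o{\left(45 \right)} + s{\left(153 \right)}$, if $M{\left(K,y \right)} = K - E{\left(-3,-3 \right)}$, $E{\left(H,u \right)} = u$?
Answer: $- \frac{874}{5} \approx -174.8$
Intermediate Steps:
$s{\left(t \right)} = -175$ ($s{\left(t \right)} = 175 \left(-1\right) = -175$)
$M{\left(K,y \right)} = 3 + K$ ($M{\left(K,y \right)} = K - -3 = K + 3 = 3 + K$)
$o{\left(V \right)} = \frac{9}{V}$ ($o{\left(V \right)} = \frac{3 + 6}{V} = \frac{9}{V}$)
$o{\left(45 \right)} + s{\left(153 \right)} = \frac{9}{45} - 175 = 9 \cdot \frac{1}{45} - 175 = \frac{1}{5} - 175 = - \frac{874}{5}$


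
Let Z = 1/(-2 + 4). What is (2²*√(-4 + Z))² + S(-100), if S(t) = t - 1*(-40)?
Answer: -116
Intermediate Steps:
Z = ½ (Z = 1/2 = ½ ≈ 0.50000)
S(t) = 40 + t (S(t) = t + 40 = 40 + t)
(2²*√(-4 + Z))² + S(-100) = (2²*√(-4 + ½))² + (40 - 100) = (4*√(-7/2))² - 60 = (4*(I*√14/2))² - 60 = (2*I*√14)² - 60 = -56 - 60 = -116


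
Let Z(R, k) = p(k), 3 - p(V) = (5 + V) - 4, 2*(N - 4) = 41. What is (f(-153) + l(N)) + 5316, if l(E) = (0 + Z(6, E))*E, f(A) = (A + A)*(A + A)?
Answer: 393603/4 ≈ 98401.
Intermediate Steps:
N = 49/2 (N = 4 + (½)*41 = 4 + 41/2 = 49/2 ≈ 24.500)
p(V) = 2 - V (p(V) = 3 - ((5 + V) - 4) = 3 - (1 + V) = 3 + (-1 - V) = 2 - V)
Z(R, k) = 2 - k
f(A) = 4*A² (f(A) = (2*A)*(2*A) = 4*A²)
l(E) = E*(2 - E) (l(E) = (0 + (2 - E))*E = (2 - E)*E = E*(2 - E))
(f(-153) + l(N)) + 5316 = (4*(-153)² + 49*(2 - 1*49/2)/2) + 5316 = (4*23409 + 49*(2 - 49/2)/2) + 5316 = (93636 + (49/2)*(-45/2)) + 5316 = (93636 - 2205/4) + 5316 = 372339/4 + 5316 = 393603/4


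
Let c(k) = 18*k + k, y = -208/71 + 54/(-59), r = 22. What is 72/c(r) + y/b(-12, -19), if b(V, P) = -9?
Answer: 4723390/7879509 ≈ 0.59945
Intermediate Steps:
y = -16106/4189 (y = -208*1/71 + 54*(-1/59) = -208/71 - 54/59 = -16106/4189 ≈ -3.8448)
c(k) = 19*k
72/c(r) + y/b(-12, -19) = 72/((19*22)) - 16106/4189/(-9) = 72/418 - 16106/4189*(-1/9) = 72*(1/418) + 16106/37701 = 36/209 + 16106/37701 = 4723390/7879509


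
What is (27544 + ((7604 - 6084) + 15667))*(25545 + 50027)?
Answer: 3380411132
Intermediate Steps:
(27544 + ((7604 - 6084) + 15667))*(25545 + 50027) = (27544 + (1520 + 15667))*75572 = (27544 + 17187)*75572 = 44731*75572 = 3380411132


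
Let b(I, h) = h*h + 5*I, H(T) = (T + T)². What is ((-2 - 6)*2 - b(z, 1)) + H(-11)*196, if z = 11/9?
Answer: 853568/9 ≈ 94841.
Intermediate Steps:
z = 11/9 (z = 11*(⅑) = 11/9 ≈ 1.2222)
H(T) = 4*T² (H(T) = (2*T)² = 4*T²)
b(I, h) = h² + 5*I
((-2 - 6)*2 - b(z, 1)) + H(-11)*196 = ((-2 - 6)*2 - (1² + 5*(11/9))) + (4*(-11)²)*196 = (-8*2 - (1 + 55/9)) + (4*121)*196 = (-16 - 1*64/9) + 484*196 = (-16 - 64/9) + 94864 = -208/9 + 94864 = 853568/9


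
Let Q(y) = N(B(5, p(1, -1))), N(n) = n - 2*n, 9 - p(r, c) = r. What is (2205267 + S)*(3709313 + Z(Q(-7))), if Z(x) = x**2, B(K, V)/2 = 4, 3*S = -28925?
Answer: 8144402112084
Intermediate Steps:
S = -28925/3 (S = (1/3)*(-28925) = -28925/3 ≈ -9641.7)
p(r, c) = 9 - r
B(K, V) = 8 (B(K, V) = 2*4 = 8)
N(n) = -n
Q(y) = -8 (Q(y) = -1*8 = -8)
(2205267 + S)*(3709313 + Z(Q(-7))) = (2205267 - 28925/3)*(3709313 + (-8)**2) = 6586876*(3709313 + 64)/3 = (6586876/3)*3709377 = 8144402112084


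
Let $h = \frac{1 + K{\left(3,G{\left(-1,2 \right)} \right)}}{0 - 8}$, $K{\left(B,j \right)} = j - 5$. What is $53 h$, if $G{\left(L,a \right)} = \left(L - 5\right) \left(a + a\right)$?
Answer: $\frac{371}{2} \approx 185.5$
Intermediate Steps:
$G{\left(L,a \right)} = 2 a \left(-5 + L\right)$ ($G{\left(L,a \right)} = \left(-5 + L\right) 2 a = 2 a \left(-5 + L\right)$)
$K{\left(B,j \right)} = -5 + j$
$h = \frac{7}{2}$ ($h = \frac{1 + \left(-5 + 2 \cdot 2 \left(-5 - 1\right)\right)}{0 - 8} = \frac{1 + \left(-5 + 2 \cdot 2 \left(-6\right)\right)}{-8} = \left(1 - 29\right) \left(- \frac{1}{8}\right) = \left(-28\right) \left(- \frac{1}{8}\right) = \frac{7}{2} \approx 3.5$)
$53 h = 53 \cdot \frac{7}{2} = \frac{371}{2}$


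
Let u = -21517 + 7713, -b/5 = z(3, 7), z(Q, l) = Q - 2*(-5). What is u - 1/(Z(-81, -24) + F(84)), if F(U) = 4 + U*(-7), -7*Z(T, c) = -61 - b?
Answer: -56485961/4092 ≈ -13804.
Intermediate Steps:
z(Q, l) = 10 + Q (z(Q, l) = Q + 10 = 10 + Q)
b = -65 (b = -5*(10 + 3) = -5*13 = -65)
Z(T, c) = -4/7 (Z(T, c) = -(-61 - 1*(-65))/7 = -(-61 + 65)/7 = -⅐*4 = -4/7)
F(U) = 4 - 7*U
u = -13804
u - 1/(Z(-81, -24) + F(84)) = -13804 - 1/(-4/7 + (4 - 7*84)) = -13804 - 1/(-4/7 + (4 - 588)) = -13804 - 1/(-4/7 - 584) = -13804 - 1/(-4092/7) = -13804 - 1*(-7/4092) = -13804 + 7/4092 = -56485961/4092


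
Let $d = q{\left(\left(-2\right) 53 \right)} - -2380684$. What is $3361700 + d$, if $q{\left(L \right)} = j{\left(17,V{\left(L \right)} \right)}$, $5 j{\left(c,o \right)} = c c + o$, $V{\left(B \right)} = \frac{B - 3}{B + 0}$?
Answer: $\frac{3043494263}{530} \approx 5.7424 \cdot 10^{6}$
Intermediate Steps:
$V{\left(B \right)} = \frac{-3 + B}{B}$
$j{\left(c,o \right)} = \frac{o}{5} + \frac{c^{2}}{5}$ ($j{\left(c,o \right)} = \frac{c c + o}{5} = \frac{c^{2} + o}{5} = \frac{o + c^{2}}{5} = \frac{o}{5} + \frac{c^{2}}{5}$)
$q{\left(L \right)} = \frac{289}{5} + \frac{-3 + L}{5 L}$ ($q{\left(L \right)} = \frac{\frac{1}{L} \left(-3 + L\right)}{5} + \frac{17^{2}}{5} = \frac{-3 + L}{5 L} + \frac{1}{5} \cdot 289 = \frac{-3 + L}{5 L} + \frac{289}{5} = \frac{289}{5} + \frac{-3 + L}{5 L}$)
$d = \frac{1261793263}{530}$ ($d = \left(58 - \frac{3}{5 \left(\left(-2\right) 53\right)}\right) - -2380684 = \left(58 - \frac{3}{5 \left(-106\right)}\right) + 2380684 = \left(58 - - \frac{3}{530}\right) + 2380684 = \left(58 + \frac{3}{530}\right) + 2380684 = \frac{30743}{530} + 2380684 = \frac{1261793263}{530} \approx 2.3807 \cdot 10^{6}$)
$3361700 + d = 3361700 + \frac{1261793263}{530} = \frac{3043494263}{530}$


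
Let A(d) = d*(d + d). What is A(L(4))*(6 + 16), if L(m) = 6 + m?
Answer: 4400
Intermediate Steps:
A(d) = 2*d² (A(d) = d*(2*d) = 2*d²)
A(L(4))*(6 + 16) = (2*(6 + 4)²)*(6 + 16) = (2*10²)*22 = (2*100)*22 = 200*22 = 4400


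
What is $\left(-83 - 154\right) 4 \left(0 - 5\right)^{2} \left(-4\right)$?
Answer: $94800$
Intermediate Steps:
$\left(-83 - 154\right) 4 \left(0 - 5\right)^{2} \left(-4\right) = - 237 \cdot 4 \left(-5\right)^{2} \left(-4\right) = - 237 \cdot 4 \cdot 25 \left(-4\right) = - 237 \cdot 100 \left(-4\right) = \left(-237\right) \left(-400\right) = 94800$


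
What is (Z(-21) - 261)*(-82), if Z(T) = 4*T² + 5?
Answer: -123656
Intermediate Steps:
Z(T) = 5 + 4*T²
(Z(-21) - 261)*(-82) = ((5 + 4*(-21)²) - 261)*(-82) = ((5 + 4*441) - 261)*(-82) = ((5 + 1764) - 261)*(-82) = (1769 - 261)*(-82) = 1508*(-82) = -123656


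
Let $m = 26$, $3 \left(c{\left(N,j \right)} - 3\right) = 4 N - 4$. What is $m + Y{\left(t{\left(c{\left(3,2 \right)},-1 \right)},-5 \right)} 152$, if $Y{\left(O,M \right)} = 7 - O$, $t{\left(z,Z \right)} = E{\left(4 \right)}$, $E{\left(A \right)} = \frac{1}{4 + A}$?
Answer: $1071$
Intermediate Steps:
$c{\left(N,j \right)} = \frac{5}{3} + \frac{4 N}{3}$ ($c{\left(N,j \right)} = 3 + \frac{4 N - 4}{3} = 3 + \frac{-4 + 4 N}{3} = 3 + \left(- \frac{4}{3} + \frac{4 N}{3}\right) = \frac{5}{3} + \frac{4 N}{3}$)
$t{\left(z,Z \right)} = \frac{1}{8}$ ($t{\left(z,Z \right)} = \frac{1}{4 + 4} = \frac{1}{8}$)
$m + Y{\left(t{\left(c{\left(3,2 \right)},-1 \right)},-5 \right)} 152 = 26 + \left(7 - \frac{1}{8}\right) 152 = 26 + \frac{55}{8} \cdot 152 = 26 + 1045 = 1071$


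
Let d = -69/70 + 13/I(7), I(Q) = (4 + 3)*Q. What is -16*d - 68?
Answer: -13836/245 ≈ -56.473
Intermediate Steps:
I(Q) = 7*Q
d = -353/490 (d = -69/70 + 13/((7*7)) = -69*1/70 + 13/49 = -69/70 + 13*(1/49) = -69/70 + 13/49 = -353/490 ≈ -0.72041)
-16*d - 68 = -16*(-353/490) - 68 = 2824/245 - 68 = -13836/245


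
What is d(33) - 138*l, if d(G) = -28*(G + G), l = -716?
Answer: 96960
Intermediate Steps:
d(G) = -56*G
d(33) - 138*l = -56*33 - 138*(-716) = -1848 + 98808 = 96960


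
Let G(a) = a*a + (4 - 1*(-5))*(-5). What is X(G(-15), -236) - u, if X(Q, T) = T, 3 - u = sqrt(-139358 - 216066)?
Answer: -239 + 4*I*sqrt(22214) ≈ -239.0 + 596.17*I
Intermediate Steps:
G(a) = -45 + a**2 (G(a) = a**2 + (4 + 5)*(-5) = a**2 + 9*(-5) = a**2 - 45 = -45 + a**2)
u = 3 - 4*I*sqrt(22214) (u = 3 - sqrt(-139358 - 216066) = 3 - sqrt(-355424) = 3 - 4*I*sqrt(22214) ≈ 3.0 - 596.17*I)
X(G(-15), -236) - u = -236 - (3 - 4*I*sqrt(22214)) = -236 + (-3 + 4*I*sqrt(22214)) = -239 + 4*I*sqrt(22214)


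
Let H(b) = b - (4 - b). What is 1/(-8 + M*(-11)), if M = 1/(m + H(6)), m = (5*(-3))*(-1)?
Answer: -23/195 ≈ -0.11795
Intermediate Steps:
m = 15 (m = -15*(-1) = 15)
H(b) = -4 + 2*b (H(b) = b + (-4 + b) = -4 + 2*b)
M = 1/23 (M = 1/(15 + (-4 + 2*6)) = 1/(15 + (-4 + 12)) = 1/(15 + 8) = 1/23 ≈ 0.043478)
1/(-8 + M*(-11)) = 1/(-8 + (1/23)*(-11)) = 1/(-8 - 11/23) = 1/(-195/23) = -23/195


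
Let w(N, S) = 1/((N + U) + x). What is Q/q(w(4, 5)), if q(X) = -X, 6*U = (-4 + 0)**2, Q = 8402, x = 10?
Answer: -420100/3 ≈ -1.4003e+5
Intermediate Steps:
U = 8/3 (U = (-4 + 0)**2/6 = (1/6)*(-4)**2 = (1/6)*16 = 8/3 ≈ 2.6667)
w(N, S) = 1/(38/3 + N) (w(N, S) = 1/((N + 8/3) + 10) = 1/((8/3 + N) + 10) = 1/(38/3 + N))
Q/q(w(4, 5)) = 8402/((-3/(38 + 3*4))) = 8402/((-3/(38 + 12))) = 8402/((-3/50)) = 8402/((-1*3/50)) = 8402/(-3/50) = 8402*(-50/3) = -420100/3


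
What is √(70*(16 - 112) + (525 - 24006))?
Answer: I*√30201 ≈ 173.78*I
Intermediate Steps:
√(70*(16 - 112) + (525 - 24006)) = √(70*(-96) - 23481) = √(-6720 - 23481) = √(-30201) = I*√30201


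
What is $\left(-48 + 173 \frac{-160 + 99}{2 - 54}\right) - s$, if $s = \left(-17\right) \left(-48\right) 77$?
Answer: $- \frac{3259207}{52} \approx -62677.0$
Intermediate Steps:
$s = 62832$ ($s = 816 \cdot 77 = 62832$)
$\left(-48 + 173 \frac{-160 + 99}{2 - 54}\right) - s = \left(-48 + 173 \frac{-160 + 99}{2 - 54}\right) - 62832 = \left(-48 + 173 \left(- \frac{61}{-52}\right)\right) - 62832 = \left(-48 + 173 \left(\left(-61\right) \left(- \frac{1}{52}\right)\right)\right) - 62832 = \left(-48 + 173 \cdot \frac{61}{52}\right) - 62832 = \left(-48 + \frac{10553}{52}\right) - 62832 = \frac{8057}{52} - 62832 = - \frac{3259207}{52}$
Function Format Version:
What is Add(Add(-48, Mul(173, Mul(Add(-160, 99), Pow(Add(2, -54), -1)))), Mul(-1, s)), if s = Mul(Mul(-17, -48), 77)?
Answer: Rational(-3259207, 52) ≈ -62677.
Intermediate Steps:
s = 62832 (s = Mul(816, 77) = 62832)
Add(Add(-48, Mul(173, Mul(Add(-160, 99), Pow(Add(2, -54), -1)))), Mul(-1, s)) = Add(Add(-48, Mul(173, Mul(Add(-160, 99), Pow(Add(2, -54), -1)))), Mul(-1, 62832)) = Add(Add(-48, Mul(173, Mul(-61, Pow(-52, -1)))), -62832) = Add(Add(-48, Mul(173, Mul(-61, Rational(-1, 52)))), -62832) = Add(Add(-48, Mul(173, Rational(61, 52))), -62832) = Add(Add(-48, Rational(10553, 52)), -62832) = Add(Rational(8057, 52), -62832) = Rational(-3259207, 52)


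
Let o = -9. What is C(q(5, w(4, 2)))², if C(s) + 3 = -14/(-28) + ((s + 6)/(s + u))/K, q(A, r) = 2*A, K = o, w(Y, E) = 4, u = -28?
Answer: 151321/26244 ≈ 5.7659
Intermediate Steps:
K = -9
C(s) = -5/2 - (6 + s)/(9*(-28 + s)) (C(s) = -3 + (-14/(-28) + ((s + 6)/(s - 28))/(-9)) = -3 + (-14*(-1/28) + ((6 + s)/(-28 + s))*(-⅑)) = -3 + (½ + ((6 + s)/(-28 + s))*(-⅑)) = -3 + (½ - (6 + s)/(9*(-28 + s))) = -5/2 - (6 + s)/(9*(-28 + s)))
C(q(5, w(4, 2)))² = ((1248 - 94*5)/(18*(-28 + 2*5)))² = ((1248 - 47*10)/(18*(-28 + 10)))² = ((1/18)*(1248 - 470)/(-18))² = ((1/18)*(-1/18)*778)² = (-389/162)² = 151321/26244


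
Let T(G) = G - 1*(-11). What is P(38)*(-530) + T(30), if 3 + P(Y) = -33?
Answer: 19121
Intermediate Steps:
T(G) = 11 + G (T(G) = G + 11 = 11 + G)
P(Y) = -36 (P(Y) = -3 - 33 = -36)
P(38)*(-530) + T(30) = -36*(-530) + (11 + 30) = 19080 + 41 = 19121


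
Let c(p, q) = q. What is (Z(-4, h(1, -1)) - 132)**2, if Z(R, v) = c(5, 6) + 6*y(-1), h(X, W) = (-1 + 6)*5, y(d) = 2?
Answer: 12996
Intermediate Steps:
h(X, W) = 25 (h(X, W) = 5*5 = 25)
Z(R, v) = 18 (Z(R, v) = 6 + 6*2 = 6 + 12 = 18)
(Z(-4, h(1, -1)) - 132)**2 = (18 - 132)**2 = (-114)**2 = 12996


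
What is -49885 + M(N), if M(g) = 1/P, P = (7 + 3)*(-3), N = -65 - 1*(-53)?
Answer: -1496551/30 ≈ -49885.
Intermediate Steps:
N = -12 (N = -65 + 53 = -12)
P = -30 (P = 10*(-3) = -30)
M(g) = -1/30 (M(g) = 1/(-30) = -1/30)
-49885 + M(N) = -49885 - 1/30 = -1496551/30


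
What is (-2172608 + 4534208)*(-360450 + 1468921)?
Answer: 2617765113600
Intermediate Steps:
(-2172608 + 4534208)*(-360450 + 1468921) = 2361600*1108471 = 2617765113600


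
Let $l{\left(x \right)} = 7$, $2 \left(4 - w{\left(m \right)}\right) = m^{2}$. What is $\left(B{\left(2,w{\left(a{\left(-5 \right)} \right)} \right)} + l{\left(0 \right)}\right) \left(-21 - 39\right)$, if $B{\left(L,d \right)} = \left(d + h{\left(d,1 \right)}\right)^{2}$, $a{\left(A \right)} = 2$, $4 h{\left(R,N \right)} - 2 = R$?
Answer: $-960$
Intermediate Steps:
$h{\left(R,N \right)} = \frac{1}{2} + \frac{R}{4}$
$w{\left(m \right)} = 4 - \frac{m^{2}}{2}$
$B{\left(L,d \right)} = \left(\frac{1}{2} + \frac{5 d}{4}\right)^{2}$ ($B{\left(L,d \right)} = \left(d + \left(\frac{1}{2} + \frac{d}{4}\right)\right)^{2} = \left(\frac{1}{2} + \frac{5 d}{4}\right)^{2}$)
$\left(B{\left(2,w{\left(a{\left(-5 \right)} \right)} \right)} + l{\left(0 \right)}\right) \left(-21 - 39\right) = \left(\frac{\left(2 + 5 \left(4 - \frac{2^{2}}{2}\right)\right)^{2}}{16} + 7\right) \left(-21 - 39\right) = \left(\frac{\left(2 + 5 \left(4 - 2\right)\right)^{2}}{16} + 7\right) \left(-60\right) = \left(\frac{\left(2 + 5 \cdot 2\right)^{2}}{16} + 7\right) \left(-60\right) = \left(\frac{\left(2 + 10\right)^{2}}{16} + 7\right) \left(-60\right) = \left(\frac{12^{2}}{16} + 7\right) \left(-60\right) = \left(\frac{1}{16} \cdot 144 + 7\right) \left(-60\right) = \left(9 + 7\right) \left(-60\right) = 16 \left(-60\right) = -960$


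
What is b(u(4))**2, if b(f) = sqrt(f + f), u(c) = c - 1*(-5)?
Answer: 18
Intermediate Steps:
u(c) = 5 + c (u(c) = c + 5 = 5 + c)
b(f) = sqrt(2)*sqrt(f) (b(f) = sqrt(2*f) = sqrt(2)*sqrt(f))
b(u(4))**2 = (sqrt(2)*sqrt(5 + 4))**2 = (sqrt(2)*sqrt(9))**2 = (sqrt(2)*3)**2 = (3*sqrt(2))**2 = 18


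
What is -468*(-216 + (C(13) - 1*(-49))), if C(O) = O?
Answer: 72072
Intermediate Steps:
-468*(-216 + (C(13) - 1*(-49))) = -468*(-216 + (13 - 1*(-49))) = -468*(-216 + (13 + 49)) = -468*(-216 + 62) = -468*(-154) = 72072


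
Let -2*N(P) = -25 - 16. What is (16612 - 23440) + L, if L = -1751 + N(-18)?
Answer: -17117/2 ≈ -8558.5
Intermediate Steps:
N(P) = 41/2 (N(P) = -(-25 - 16)/2 = -½*(-41) = 41/2)
L = -3461/2 (L = -1751 + 41/2 = -3461/2 ≈ -1730.5)
(16612 - 23440) + L = (16612 - 23440) - 3461/2 = -6828 - 3461/2 = -17117/2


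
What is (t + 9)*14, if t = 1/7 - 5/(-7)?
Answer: 138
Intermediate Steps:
t = 6/7 (t = 1*(⅐) - 5*(-⅐) = ⅐ + 5/7 = 6/7 ≈ 0.85714)
(t + 9)*14 = (6/7 + 9)*14 = (69/7)*14 = 138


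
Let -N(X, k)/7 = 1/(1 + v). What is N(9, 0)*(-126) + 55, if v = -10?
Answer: -43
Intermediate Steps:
N(X, k) = 7/9 (N(X, k) = -7/(1 - 10) = -7/(-9) = -7*(-⅑) = 7/9)
N(9, 0)*(-126) + 55 = (7/9)*(-126) + 55 = -98 + 55 = -43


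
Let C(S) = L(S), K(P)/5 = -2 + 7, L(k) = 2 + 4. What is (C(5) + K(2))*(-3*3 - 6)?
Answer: -465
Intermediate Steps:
L(k) = 6
K(P) = 25 (K(P) = 5*(-2 + 7) = 5*5 = 25)
C(S) = 6
(C(5) + K(2))*(-3*3 - 6) = (6 + 25)*(-3*3 - 6) = 31*(-9 - 6) = 31*(-15) = -465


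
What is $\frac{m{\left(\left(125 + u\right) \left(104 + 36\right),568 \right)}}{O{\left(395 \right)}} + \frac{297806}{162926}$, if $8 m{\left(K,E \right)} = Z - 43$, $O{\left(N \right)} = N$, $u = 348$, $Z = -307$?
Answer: $\frac{44202143}{25742308} \approx 1.7171$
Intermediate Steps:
$m{\left(K,E \right)} = - \frac{175}{4}$ ($m{\left(K,E \right)} = \frac{-307 - 43}{8} = \frac{1}{8} \left(-350\right) = - \frac{175}{4}$)
$\frac{m{\left(\left(125 + u\right) \left(104 + 36\right),568 \right)}}{O{\left(395 \right)}} + \frac{297806}{162926} = - \frac{175}{4 \cdot 395} + \frac{297806}{162926} = \left(- \frac{175}{4}\right) \frac{1}{395} + 297806 \cdot \frac{1}{162926} = - \frac{35}{316} + \frac{148903}{81463} = \frac{44202143}{25742308}$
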